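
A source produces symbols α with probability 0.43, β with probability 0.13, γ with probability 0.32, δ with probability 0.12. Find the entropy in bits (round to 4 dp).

H = −Σ pᵢ log₂ pᵢ.
−0.43·log₂(0.43) = 0.5236
−0.13·log₂(0.13) = 0.3826
−0.32·log₂(0.32) = 0.5260
−0.12·log₂(0.12) = 0.3671
Sum ≈ 1.7993 → 1.7993 bits.

1.7993 bits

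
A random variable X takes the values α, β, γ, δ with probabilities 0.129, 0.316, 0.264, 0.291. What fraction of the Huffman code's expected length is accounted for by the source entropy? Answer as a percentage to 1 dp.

96.6%

Entropy H = −Σ p log₂ p ≈ 1.9318 bits.
Huffman merges: 129/1000+33/125→393/1000; 291/1000+79/250→607/1000; 393/1000+607/1000→1. L = 2 ≈ 2.0000.
Efficiency = H/L = 1.9318/2.0000 = 96.6%.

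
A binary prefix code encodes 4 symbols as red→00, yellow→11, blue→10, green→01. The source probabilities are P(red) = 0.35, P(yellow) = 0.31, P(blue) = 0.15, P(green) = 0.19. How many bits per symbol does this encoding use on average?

2 bits/symbol

L̄ = Σ pᵢ·ℓᵢ = 0.35·2 + 0.31·2 + 0.15·2 + 0.19·2 = 2 bits/symbol.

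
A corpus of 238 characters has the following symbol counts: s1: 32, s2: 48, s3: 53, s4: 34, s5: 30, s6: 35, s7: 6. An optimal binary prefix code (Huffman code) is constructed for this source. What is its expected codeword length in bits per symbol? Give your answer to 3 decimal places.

2.727 bits/symbol

Probabilities are the counts divided by 238.
Repeatedly combine the two least-probable nodes; the expected code length is the sum of the merged weights.
merge 3/119 + 15/119 → 18/119
merge 16/119 + 1/7 → 33/119
merge 5/34 + 18/119 → 71/238
merge 24/119 + 53/238 → 101/238
merge 33/119 + 71/238 → 137/238
merge 101/238 + 137/238 → 1
L = 18/119 + 33/119 + 71/238 + 101/238 + 137/238 + 1 = 649/238 ≈ 2.727 bits/symbol.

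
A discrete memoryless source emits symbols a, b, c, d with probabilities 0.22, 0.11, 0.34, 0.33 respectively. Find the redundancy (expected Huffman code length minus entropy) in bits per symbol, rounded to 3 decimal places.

Entropy H = −Σ p log₂ p ≈ 1.8879 bits.
Huffman merges: 11/100+11/50→33/100; 33/100+33/100→33/50; 17/50+33/50→1. L = 199/100 ≈ 1.9900.
L − H = 1.9900 − 1.8879 = 0.102 bits.

0.102 bits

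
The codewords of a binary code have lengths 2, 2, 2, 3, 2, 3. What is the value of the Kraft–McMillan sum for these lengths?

With common denominator 2^3 = 8: Σ 2^(−ℓᵢ) = 2/8 + 2/8 + 2/8 + 1/8 + 2/8 + 1/8 = 10/8 = 1.25.

1.25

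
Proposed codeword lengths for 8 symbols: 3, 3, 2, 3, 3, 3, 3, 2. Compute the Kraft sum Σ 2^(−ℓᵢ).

1.25

With common denominator 2^3 = 8: Σ 2^(−ℓᵢ) = 1/8 + 1/8 + 2/8 + 1/8 + 1/8 + 1/8 + 1/8 + 2/8 = 10/8 = 1.25.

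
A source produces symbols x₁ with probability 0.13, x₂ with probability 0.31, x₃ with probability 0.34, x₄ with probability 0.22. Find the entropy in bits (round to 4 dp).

1.9162 bits

H = −Σ pᵢ log₂ pᵢ.
−0.13·log₂(0.13) = 0.3826
−0.31·log₂(0.31) = 0.5238
−0.34·log₂(0.34) = 0.5292
−0.22·log₂(0.22) = 0.4806
Sum ≈ 1.9162 → 1.9162 bits.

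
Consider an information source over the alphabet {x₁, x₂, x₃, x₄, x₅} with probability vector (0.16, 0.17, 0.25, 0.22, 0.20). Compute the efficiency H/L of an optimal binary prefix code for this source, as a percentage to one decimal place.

Entropy H = −Σ p log₂ p ≈ 2.3026 bits.
Huffman merges: 4/25+17/100→33/100; 1/5+11/50→21/50; 1/4+33/100→29/50; 21/50+29/50→1. L = 233/100 ≈ 2.3300.
Efficiency = H/L = 2.3026/2.3300 = 98.8%.

98.8%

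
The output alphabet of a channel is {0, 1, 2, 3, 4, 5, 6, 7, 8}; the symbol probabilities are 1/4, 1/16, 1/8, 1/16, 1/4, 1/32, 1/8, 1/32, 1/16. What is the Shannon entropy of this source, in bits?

2.8125 bits

Each probability is a power of 1/2, so log₂(1/p) is an integer.
H = Σ p·log₂(1/p) = 1/4·2 + 1/16·4 + 1/8·3 + 1/16·4 + 1/4·2 + 1/32·5 + 1/8·3 + 1/32·5 + 1/16·4 = 2.8125 bits.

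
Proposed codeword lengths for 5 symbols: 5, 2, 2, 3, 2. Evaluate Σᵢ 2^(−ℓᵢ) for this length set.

0.90625

With common denominator 2^5 = 32: Σ 2^(−ℓᵢ) = 1/32 + 8/32 + 8/32 + 4/32 + 8/32 = 29/32 = 0.90625.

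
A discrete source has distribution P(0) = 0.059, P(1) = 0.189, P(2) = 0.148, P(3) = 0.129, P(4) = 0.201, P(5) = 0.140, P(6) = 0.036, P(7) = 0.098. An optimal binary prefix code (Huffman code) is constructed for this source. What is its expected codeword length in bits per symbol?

2.894 bits/symbol

Repeatedly combine the two least-probable nodes; the expected code length is the sum of the merged weights.
merge 9/250 + 59/1000 → 19/200
merge 19/200 + 49/500 → 193/1000
merge 129/1000 + 7/50 → 269/1000
merge 37/250 + 189/1000 → 337/1000
merge 193/1000 + 201/1000 → 197/500
merge 269/1000 + 337/1000 → 303/500
merge 197/500 + 303/500 → 1
L = 19/200 + 193/1000 + 269/1000 + 337/1000 + 197/500 + 303/500 + 1 = 1447/500 = 2.894 bits/symbol.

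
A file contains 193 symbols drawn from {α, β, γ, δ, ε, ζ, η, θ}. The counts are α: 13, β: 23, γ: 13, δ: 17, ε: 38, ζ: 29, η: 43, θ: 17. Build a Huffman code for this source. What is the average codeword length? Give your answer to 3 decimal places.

Probabilities are the counts divided by 193.
Repeatedly combine the two least-probable nodes; the expected code length is the sum of the merged weights.
merge 13/193 + 13/193 → 26/193
merge 17/193 + 17/193 → 34/193
merge 23/193 + 26/193 → 49/193
merge 29/193 + 34/193 → 63/193
merge 38/193 + 43/193 → 81/193
merge 49/193 + 63/193 → 112/193
merge 81/193 + 112/193 → 1
L = 26/193 + 34/193 + 49/193 + 63/193 + 81/193 + 112/193 + 1 = 558/193 ≈ 2.891 bits/symbol.

2.891 bits/symbol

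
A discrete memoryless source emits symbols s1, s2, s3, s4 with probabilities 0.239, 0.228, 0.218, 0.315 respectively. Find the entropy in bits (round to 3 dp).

1.984 bits

H = −Σ pᵢ log₂ pᵢ.
−0.239·log₂(0.239) = 0.4935
−0.228·log₂(0.228) = 0.4863
−0.218·log₂(0.218) = 0.4791
−0.315·log₂(0.315) = 0.5250
Sum ≈ 1.9839 → 1.984 bits.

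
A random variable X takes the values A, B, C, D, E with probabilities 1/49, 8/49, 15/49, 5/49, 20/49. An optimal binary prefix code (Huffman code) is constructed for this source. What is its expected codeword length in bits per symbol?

Repeatedly combine the two least-probable nodes; the expected code length is the sum of the merged weights.
merge 1/49 + 5/49 → 6/49
merge 6/49 + 8/49 → 2/7
merge 2/7 + 15/49 → 29/49
merge 20/49 + 29/49 → 1
L = 6/49 + 2/7 + 29/49 + 1 = 2 bits/symbol.

2 bits/symbol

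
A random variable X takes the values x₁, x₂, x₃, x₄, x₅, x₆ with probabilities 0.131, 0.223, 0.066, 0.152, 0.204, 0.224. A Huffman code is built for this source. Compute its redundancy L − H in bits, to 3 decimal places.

Entropy H = −Σ p log₂ p ≈ 2.4902 bits.
Huffman merges: 33/500+131/1000→197/1000; 19/125+197/1000→349/1000; 51/250+223/1000→427/1000; 28/125+349/1000→573/1000; 427/1000+573/1000→1. L = 1273/500 ≈ 2.5460.
L − H = 2.5460 − 2.4902 = 0.056 bits.

0.056 bits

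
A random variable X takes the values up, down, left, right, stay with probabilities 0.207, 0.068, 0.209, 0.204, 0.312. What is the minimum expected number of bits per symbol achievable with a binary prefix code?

Repeatedly combine the two least-probable nodes; the expected code length is the sum of the merged weights.
merge 17/250 + 51/250 → 34/125
merge 207/1000 + 209/1000 → 52/125
merge 34/125 + 39/125 → 73/125
merge 52/125 + 73/125 → 1
L = 34/125 + 52/125 + 73/125 + 1 = 284/125 = 2.272 bits/symbol.

2.272 bits/symbol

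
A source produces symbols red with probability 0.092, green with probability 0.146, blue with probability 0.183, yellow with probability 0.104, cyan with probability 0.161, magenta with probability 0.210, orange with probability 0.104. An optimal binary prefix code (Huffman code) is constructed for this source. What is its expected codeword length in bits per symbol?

Repeatedly combine the two least-probable nodes; the expected code length is the sum of the merged weights.
merge 23/250 + 13/125 → 49/250
merge 13/125 + 73/500 → 1/4
merge 161/1000 + 183/1000 → 43/125
merge 49/250 + 21/100 → 203/500
merge 1/4 + 43/125 → 297/500
merge 203/500 + 297/500 → 1
L = 49/250 + 1/4 + 43/125 + 203/500 + 297/500 + 1 = 279/100 = 2.79 bits/symbol.

2.79 bits/symbol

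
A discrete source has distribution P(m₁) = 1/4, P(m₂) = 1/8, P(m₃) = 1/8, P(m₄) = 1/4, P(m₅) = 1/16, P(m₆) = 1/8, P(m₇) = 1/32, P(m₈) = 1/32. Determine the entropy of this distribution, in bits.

Each probability is a power of 1/2, so log₂(1/p) is an integer.
H = Σ p·log₂(1/p) = 1/4·2 + 1/8·3 + 1/8·3 + 1/4·2 + 1/16·4 + 1/8·3 + 1/32·5 + 1/32·5 = 2.6875 bits.

2.6875 bits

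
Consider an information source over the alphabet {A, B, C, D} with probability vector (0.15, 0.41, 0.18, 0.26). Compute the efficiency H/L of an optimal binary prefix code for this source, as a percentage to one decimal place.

Entropy H = −Σ p log₂ p ≈ 1.8885 bits.
Huffman merges: 3/20+9/50→33/100; 13/50+33/100→59/100; 41/100+59/100→1. L = 48/25 ≈ 1.9200.
Efficiency = H/L = 1.8885/1.9200 = 98.4%.

98.4%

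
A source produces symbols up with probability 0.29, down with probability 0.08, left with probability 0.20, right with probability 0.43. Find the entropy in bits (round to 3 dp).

1.797 bits

H = −Σ pᵢ log₂ pᵢ.
−0.29·log₂(0.29) = 0.5179
−0.08·log₂(0.08) = 0.2915
−0.20·log₂(0.20) = 0.4644
−0.43·log₂(0.43) = 0.5236
Sum ≈ 1.7974 → 1.797 bits.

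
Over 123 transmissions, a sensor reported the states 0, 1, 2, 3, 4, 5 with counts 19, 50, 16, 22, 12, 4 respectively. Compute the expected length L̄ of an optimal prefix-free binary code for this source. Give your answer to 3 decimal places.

Probabilities are the counts divided by 123.
Repeatedly combine the two least-probable nodes; the expected code length is the sum of the merged weights.
merge 4/123 + 4/41 → 16/123
merge 16/123 + 16/123 → 32/123
merge 19/123 + 22/123 → 1/3
merge 32/123 + 1/3 → 73/123
merge 50/123 + 73/123 → 1
L = 16/123 + 32/123 + 1/3 + 73/123 + 1 = 95/41 ≈ 2.317 bits/symbol.

2.317 bits/symbol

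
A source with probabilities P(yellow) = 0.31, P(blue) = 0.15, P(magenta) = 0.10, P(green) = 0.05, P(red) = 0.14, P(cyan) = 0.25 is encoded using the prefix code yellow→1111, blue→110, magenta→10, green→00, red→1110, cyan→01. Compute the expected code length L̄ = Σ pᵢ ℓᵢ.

L̄ = Σ pᵢ·ℓᵢ = 0.31·4 + 0.15·3 + 0.10·2 + 0.05·2 + 0.14·4 + 0.25·2 = 3.05 bits/symbol.

3.05 bits/symbol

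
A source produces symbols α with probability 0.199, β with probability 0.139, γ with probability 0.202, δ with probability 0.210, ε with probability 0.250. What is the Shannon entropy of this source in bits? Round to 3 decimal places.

H = −Σ pᵢ log₂ pᵢ.
−0.199·log₂(0.199) = 0.4635
−0.139·log₂(0.139) = 0.3957
−0.202·log₂(0.202) = 0.4661
−0.210·log₂(0.210) = 0.4728
−0.250·log₂(0.250) = 0.5000
Sum ≈ 2.2982 → 2.298 bits.

2.298 bits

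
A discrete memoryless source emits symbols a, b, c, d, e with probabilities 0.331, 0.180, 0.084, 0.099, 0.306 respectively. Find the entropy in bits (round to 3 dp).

H = −Σ pᵢ log₂ pᵢ.
−0.331·log₂(0.331) = 0.5280
−0.180·log₂(0.180) = 0.4453
−0.084·log₂(0.084) = 0.3002
−0.099·log₂(0.099) = 0.3303
−0.306·log₂(0.306) = 0.5228
Sum ≈ 2.1265 → 2.127 bits.

2.127 bits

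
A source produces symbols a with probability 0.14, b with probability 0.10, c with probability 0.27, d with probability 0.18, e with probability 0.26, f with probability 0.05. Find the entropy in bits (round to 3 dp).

2.406 bits

H = −Σ pᵢ log₂ pᵢ.
−0.14·log₂(0.14) = 0.3971
−0.10·log₂(0.10) = 0.3322
−0.27·log₂(0.27) = 0.5100
−0.18·log₂(0.18) = 0.4453
−0.26·log₂(0.26) = 0.5053
−0.05·log₂(0.05) = 0.2161
Sum ≈ 2.4060 → 2.406 bits.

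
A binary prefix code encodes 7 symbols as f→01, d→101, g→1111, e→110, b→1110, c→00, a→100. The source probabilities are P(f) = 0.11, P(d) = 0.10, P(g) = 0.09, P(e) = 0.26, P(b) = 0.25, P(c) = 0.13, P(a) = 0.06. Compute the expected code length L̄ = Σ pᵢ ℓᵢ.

3.1 bits/symbol

L̄ = Σ pᵢ·ℓᵢ = 0.11·2 + 0.10·3 + 0.09·4 + 0.26·3 + 0.25·4 + 0.13·2 + 0.06·3 = 3.1 bits/symbol.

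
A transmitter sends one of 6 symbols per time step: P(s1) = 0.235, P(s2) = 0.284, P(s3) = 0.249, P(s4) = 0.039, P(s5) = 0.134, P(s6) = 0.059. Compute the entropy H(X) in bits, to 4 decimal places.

H = −Σ pᵢ log₂ pᵢ.
−0.235·log₂(0.235) = 0.4910
−0.284·log₂(0.284) = 0.5158
−0.249·log₂(0.249) = 0.4994
−0.039·log₂(0.039) = 0.1825
−0.134·log₂(0.134) = 0.3886
−0.059·log₂(0.059) = 0.2409
Sum ≈ 2.3182 → 2.3182 bits.

2.3182 bits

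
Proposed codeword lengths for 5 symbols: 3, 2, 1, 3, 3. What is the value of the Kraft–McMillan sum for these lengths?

With common denominator 2^3 = 8: Σ 2^(−ℓᵢ) = 1/8 + 2/8 + 4/8 + 1/8 + 1/8 = 9/8 = 1.125.

1.125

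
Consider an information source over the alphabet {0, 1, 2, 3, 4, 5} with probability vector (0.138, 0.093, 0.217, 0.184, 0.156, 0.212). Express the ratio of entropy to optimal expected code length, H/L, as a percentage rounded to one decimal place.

Entropy H = −Σ p log₂ p ≈ 2.5332 bits.
Huffman merges: 93/1000+69/500→231/1000; 39/250+23/125→17/50; 53/250+217/1000→429/1000; 231/1000+17/50→571/1000; 429/1000+571/1000→1. L = 2571/1000 ≈ 2.5710.
Efficiency = H/L = 2.5332/2.5710 = 98.5%.

98.5%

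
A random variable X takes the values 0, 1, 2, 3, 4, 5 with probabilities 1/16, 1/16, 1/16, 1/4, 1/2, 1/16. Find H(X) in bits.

Each probability is a power of 1/2, so log₂(1/p) is an integer.
H = Σ p·log₂(1/p) = 1/16·4 + 1/16·4 + 1/16·4 + 1/4·2 + 1/2·1 + 1/16·4 = 2 bits.

2 bits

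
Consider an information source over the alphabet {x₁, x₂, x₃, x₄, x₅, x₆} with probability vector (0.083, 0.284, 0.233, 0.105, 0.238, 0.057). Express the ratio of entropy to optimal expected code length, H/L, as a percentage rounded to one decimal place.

99.5%

Entropy H = −Σ p log₂ p ≈ 2.3733 bits.
Huffman merges: 57/1000+83/1000→7/50; 21/200+7/50→49/200; 233/1000+119/500→471/1000; 49/200+71/250→529/1000; 471/1000+529/1000→1. L = 477/200 ≈ 2.3850.
Efficiency = H/L = 2.3733/2.3850 = 99.5%.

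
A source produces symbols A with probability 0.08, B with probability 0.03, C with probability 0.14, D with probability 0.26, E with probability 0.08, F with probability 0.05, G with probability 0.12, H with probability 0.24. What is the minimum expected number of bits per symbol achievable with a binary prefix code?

Repeatedly combine the two least-probable nodes; the expected code length is the sum of the merged weights.
merge 3/100 + 1/20 → 2/25
merge 2/25 + 2/25 → 4/25
merge 2/25 + 3/25 → 1/5
merge 7/50 + 4/25 → 3/10
merge 1/5 + 6/25 → 11/25
merge 13/50 + 3/10 → 14/25
merge 11/25 + 14/25 → 1
L = 2/25 + 4/25 + 1/5 + 3/10 + 11/25 + 14/25 + 1 = 137/50 = 2.74 bits/symbol.

2.74 bits/symbol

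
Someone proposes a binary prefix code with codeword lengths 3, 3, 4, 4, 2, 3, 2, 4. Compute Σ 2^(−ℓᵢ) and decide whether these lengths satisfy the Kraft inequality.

1.0625; no

With common denominator 2^4 = 16: Σ 2^(−ℓᵢ) = 2/16 + 2/16 + 1/16 + 1/16 + 4/16 + 2/16 + 4/16 + 1/16 = 17/16 = 1.0625.
Kraft's inequality requires Σ ≤ 1; here Σ = 1.0625 > 1, so no such prefix code exists.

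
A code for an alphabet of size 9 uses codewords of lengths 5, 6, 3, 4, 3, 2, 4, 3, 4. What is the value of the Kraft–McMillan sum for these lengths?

With common denominator 2^6 = 64: Σ 2^(−ℓᵢ) = 2/64 + 1/64 + 8/64 + 4/64 + 8/64 + 16/64 + 4/64 + 8/64 + 4/64 = 55/64 = 0.859375.

0.859375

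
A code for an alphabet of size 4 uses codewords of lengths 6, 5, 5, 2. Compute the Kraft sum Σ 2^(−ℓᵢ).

With common denominator 2^6 = 64: Σ 2^(−ℓᵢ) = 1/64 + 2/64 + 2/64 + 16/64 = 21/64 = 0.328125.

0.328125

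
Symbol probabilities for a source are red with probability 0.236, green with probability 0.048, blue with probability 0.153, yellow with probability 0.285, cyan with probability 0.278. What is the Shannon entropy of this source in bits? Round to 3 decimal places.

H = −Σ pᵢ log₂ pᵢ.
−0.236·log₂(0.236) = 0.4916
−0.048·log₂(0.048) = 0.2103
−0.153·log₂(0.153) = 0.4144
−0.285·log₂(0.285) = 0.5161
−0.278·log₂(0.278) = 0.5134
Sum ≈ 2.1458 → 2.146 bits.

2.146 bits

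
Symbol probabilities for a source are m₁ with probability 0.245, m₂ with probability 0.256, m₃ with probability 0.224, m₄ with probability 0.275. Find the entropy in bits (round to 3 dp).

1.996 bits

H = −Σ pᵢ log₂ pᵢ.
−0.245·log₂(0.245) = 0.4971
−0.256·log₂(0.256) = 0.5032
−0.224·log₂(0.224) = 0.4835
−0.275·log₂(0.275) = 0.5122
Sum ≈ 1.9961 → 1.996 bits.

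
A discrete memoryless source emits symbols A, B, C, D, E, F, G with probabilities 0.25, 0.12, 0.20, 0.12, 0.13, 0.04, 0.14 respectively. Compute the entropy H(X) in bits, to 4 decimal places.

2.6640 bits

H = −Σ pᵢ log₂ pᵢ.
−0.25·log₂(0.25) = 0.5000
−0.12·log₂(0.12) = 0.3671
−0.20·log₂(0.20) = 0.4644
−0.12·log₂(0.12) = 0.3671
−0.13·log₂(0.13) = 0.3826
−0.04·log₂(0.04) = 0.1858
−0.14·log₂(0.14) = 0.3971
Sum ≈ 2.6640 → 2.6640 bits.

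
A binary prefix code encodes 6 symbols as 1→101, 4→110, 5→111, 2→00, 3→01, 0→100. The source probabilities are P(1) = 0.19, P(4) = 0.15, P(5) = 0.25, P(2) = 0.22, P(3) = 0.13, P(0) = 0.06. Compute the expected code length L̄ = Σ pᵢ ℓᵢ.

2.65 bits/symbol

L̄ = Σ pᵢ·ℓᵢ = 0.19·3 + 0.15·3 + 0.25·3 + 0.22·2 + 0.13·2 + 0.06·3 = 2.65 bits/symbol.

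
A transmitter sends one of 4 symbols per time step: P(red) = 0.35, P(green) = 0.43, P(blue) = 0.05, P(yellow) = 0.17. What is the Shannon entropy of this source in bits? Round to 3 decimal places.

H = −Σ pᵢ log₂ pᵢ.
−0.35·log₂(0.35) = 0.5301
−0.43·log₂(0.43) = 0.5236
−0.05·log₂(0.05) = 0.2161
−0.17·log₂(0.17) = 0.4346
Sum ≈ 1.7043 → 1.704 bits.

1.704 bits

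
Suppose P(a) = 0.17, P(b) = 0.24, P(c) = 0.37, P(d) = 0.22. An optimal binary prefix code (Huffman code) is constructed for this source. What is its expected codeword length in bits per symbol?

2 bits/symbol

Repeatedly combine the two least-probable nodes; the expected code length is the sum of the merged weights.
merge 17/100 + 11/50 → 39/100
merge 6/25 + 37/100 → 61/100
merge 39/100 + 61/100 → 1
L = 39/100 + 61/100 + 1 = 2 bits/symbol.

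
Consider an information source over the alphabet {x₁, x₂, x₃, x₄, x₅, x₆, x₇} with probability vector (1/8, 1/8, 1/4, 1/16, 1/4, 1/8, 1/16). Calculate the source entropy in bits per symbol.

2.625 bits

Each probability is a power of 1/2, so log₂(1/p) is an integer.
H = Σ p·log₂(1/p) = 1/8·3 + 1/8·3 + 1/4·2 + 1/16·4 + 1/4·2 + 1/8·3 + 1/16·4 = 2.625 bits.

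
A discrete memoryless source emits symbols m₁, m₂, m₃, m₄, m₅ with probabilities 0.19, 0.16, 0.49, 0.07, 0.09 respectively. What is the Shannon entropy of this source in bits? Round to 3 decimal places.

H = −Σ pᵢ log₂ pᵢ.
−0.19·log₂(0.19) = 0.4552
−0.16·log₂(0.16) = 0.4230
−0.49·log₂(0.49) = 0.5043
−0.07·log₂(0.07) = 0.2686
−0.09·log₂(0.09) = 0.3127
Sum ≈ 1.9637 → 1.964 bits.

1.964 bits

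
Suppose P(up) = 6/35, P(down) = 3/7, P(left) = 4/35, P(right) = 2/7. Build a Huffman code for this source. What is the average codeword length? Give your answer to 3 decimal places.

1.857 bits/symbol

Repeatedly combine the two least-probable nodes; the expected code length is the sum of the merged weights.
merge 4/35 + 6/35 → 2/7
merge 2/7 + 2/7 → 4/7
merge 3/7 + 4/7 → 1
L = 2/7 + 4/7 + 1 = 13/7 ≈ 1.857 bits/symbol.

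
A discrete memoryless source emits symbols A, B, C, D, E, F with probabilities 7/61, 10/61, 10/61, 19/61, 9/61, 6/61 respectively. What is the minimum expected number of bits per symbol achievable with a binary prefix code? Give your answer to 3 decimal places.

2.525 bits/symbol

Repeatedly combine the two least-probable nodes; the expected code length is the sum of the merged weights.
merge 6/61 + 7/61 → 13/61
merge 9/61 + 10/61 → 19/61
merge 10/61 + 13/61 → 23/61
merge 19/61 + 19/61 → 38/61
merge 23/61 + 38/61 → 1
L = 13/61 + 19/61 + 23/61 + 38/61 + 1 = 154/61 ≈ 2.525 bits/symbol.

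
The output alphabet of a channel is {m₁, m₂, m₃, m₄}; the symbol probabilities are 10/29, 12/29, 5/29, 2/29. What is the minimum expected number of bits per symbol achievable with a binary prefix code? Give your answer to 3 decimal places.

Repeatedly combine the two least-probable nodes; the expected code length is the sum of the merged weights.
merge 2/29 + 5/29 → 7/29
merge 7/29 + 10/29 → 17/29
merge 12/29 + 17/29 → 1
L = 7/29 + 17/29 + 1 = 53/29 ≈ 1.828 bits/symbol.

1.828 bits/symbol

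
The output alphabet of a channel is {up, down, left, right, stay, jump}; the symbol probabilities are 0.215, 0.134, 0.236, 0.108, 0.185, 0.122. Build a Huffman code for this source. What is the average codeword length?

2.549 bits/symbol

Repeatedly combine the two least-probable nodes; the expected code length is the sum of the merged weights.
merge 27/250 + 61/500 → 23/100
merge 67/500 + 37/200 → 319/1000
merge 43/200 + 23/100 → 89/200
merge 59/250 + 319/1000 → 111/200
merge 89/200 + 111/200 → 1
L = 23/100 + 319/1000 + 89/200 + 111/200 + 1 = 2549/1000 = 2.549 bits/symbol.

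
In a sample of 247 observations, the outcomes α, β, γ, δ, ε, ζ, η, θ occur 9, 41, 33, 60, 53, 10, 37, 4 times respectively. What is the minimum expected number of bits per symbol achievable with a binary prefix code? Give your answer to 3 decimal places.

Probabilities are the counts divided by 247.
Repeatedly combine the two least-probable nodes; the expected code length is the sum of the merged weights.
merge 4/247 + 9/247 → 1/19
merge 10/247 + 1/19 → 23/247
merge 23/247 + 33/247 → 56/247
merge 37/247 + 41/247 → 6/19
merge 53/247 + 56/247 → 109/247
merge 60/247 + 6/19 → 138/247
merge 109/247 + 138/247 → 1
L = 1/19 + 23/247 + 56/247 + 6/19 + 109/247 + 138/247 + 1 = 664/247 ≈ 2.688 bits/symbol.

2.688 bits/symbol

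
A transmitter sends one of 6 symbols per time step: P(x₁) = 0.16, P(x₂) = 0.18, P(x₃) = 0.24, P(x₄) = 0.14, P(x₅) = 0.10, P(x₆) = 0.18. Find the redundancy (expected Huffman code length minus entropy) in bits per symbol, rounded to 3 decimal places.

Entropy H = −Σ p log₂ p ≈ 2.5371 bits.
Huffman merges: 1/10+7/50→6/25; 4/25+9/50→17/50; 9/50+6/25→21/50; 6/25+17/50→29/50; 21/50+29/50→1. L = 129/50 ≈ 2.5800.
L − H = 2.5800 − 2.5371 = 0.043 bits.

0.043 bits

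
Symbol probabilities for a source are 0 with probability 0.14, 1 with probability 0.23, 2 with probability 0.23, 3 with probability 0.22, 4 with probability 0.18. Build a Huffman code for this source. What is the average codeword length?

2.32 bits/symbol

Repeatedly combine the two least-probable nodes; the expected code length is the sum of the merged weights.
merge 7/50 + 9/50 → 8/25
merge 11/50 + 23/100 → 9/20
merge 23/100 + 8/25 → 11/20
merge 9/20 + 11/20 → 1
L = 8/25 + 9/20 + 11/20 + 1 = 58/25 = 2.32 bits/symbol.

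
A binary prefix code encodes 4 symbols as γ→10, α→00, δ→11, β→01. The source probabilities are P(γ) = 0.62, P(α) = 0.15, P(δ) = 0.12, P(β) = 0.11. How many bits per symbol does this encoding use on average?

L̄ = Σ pᵢ·ℓᵢ = 0.62·2 + 0.15·2 + 0.12·2 + 0.11·2 = 2 bits/symbol.

2 bits/symbol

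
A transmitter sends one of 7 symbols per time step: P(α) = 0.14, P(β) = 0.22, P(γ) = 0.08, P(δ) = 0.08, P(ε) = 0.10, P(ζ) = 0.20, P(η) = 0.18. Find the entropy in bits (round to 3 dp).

H = −Σ pᵢ log₂ pᵢ.
−0.14·log₂(0.14) = 0.3971
−0.22·log₂(0.22) = 0.4806
−0.08·log₂(0.08) = 0.2915
−0.08·log₂(0.08) = 0.2915
−0.10·log₂(0.10) = 0.3322
−0.20·log₂(0.20) = 0.4644
−0.18·log₂(0.18) = 0.4453
Sum ≈ 2.7026 → 2.703 bits.

2.703 bits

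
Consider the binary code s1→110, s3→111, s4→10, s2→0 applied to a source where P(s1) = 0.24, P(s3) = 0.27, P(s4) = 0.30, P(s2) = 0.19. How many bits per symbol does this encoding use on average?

2.32 bits/symbol

L̄ = Σ pᵢ·ℓᵢ = 0.24·3 + 0.27·3 + 0.30·2 + 0.19·1 = 2.32 bits/symbol.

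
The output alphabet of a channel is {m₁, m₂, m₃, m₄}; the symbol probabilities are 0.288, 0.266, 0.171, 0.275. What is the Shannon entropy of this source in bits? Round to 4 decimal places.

1.9733 bits

H = −Σ pᵢ log₂ pᵢ.
−0.288·log₂(0.288) = 0.5172
−0.266·log₂(0.266) = 0.5082
−0.171·log₂(0.171) = 0.4357
−0.275·log₂(0.275) = 0.5122
Sum ≈ 1.9733 → 1.9733 bits.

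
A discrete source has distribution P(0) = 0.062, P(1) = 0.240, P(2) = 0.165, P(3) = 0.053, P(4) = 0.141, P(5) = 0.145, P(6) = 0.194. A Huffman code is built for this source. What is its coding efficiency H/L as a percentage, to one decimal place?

99.1%

Entropy H = −Σ p log₂ p ≈ 2.6578 bits.
Huffman merges: 53/1000+31/500→23/200; 23/200+141/1000→32/125; 29/200+33/200→31/100; 97/500+6/25→217/500; 32/125+31/100→283/500; 217/500+283/500→1. L = 2681/1000 ≈ 2.6810.
Efficiency = H/L = 2.6578/2.6810 = 99.1%.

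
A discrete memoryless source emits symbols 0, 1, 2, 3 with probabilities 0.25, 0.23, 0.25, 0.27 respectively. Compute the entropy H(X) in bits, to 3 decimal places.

1.998 bits

H = −Σ pᵢ log₂ pᵢ.
−0.25·log₂(0.25) = 0.5000
−0.23·log₂(0.23) = 0.4877
−0.25·log₂(0.25) = 0.5000
−0.27·log₂(0.27) = 0.5100
Sum ≈ 1.9977 → 1.998 bits.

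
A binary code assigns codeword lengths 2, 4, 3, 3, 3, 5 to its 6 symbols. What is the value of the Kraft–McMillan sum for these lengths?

0.71875

With common denominator 2^5 = 32: Σ 2^(−ℓᵢ) = 8/32 + 2/32 + 4/32 + 4/32 + 4/32 + 1/32 = 23/32 = 0.71875.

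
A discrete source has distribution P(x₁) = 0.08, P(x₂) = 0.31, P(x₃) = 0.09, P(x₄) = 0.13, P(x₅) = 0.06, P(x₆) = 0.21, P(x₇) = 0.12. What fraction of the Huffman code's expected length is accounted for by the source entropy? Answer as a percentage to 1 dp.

Entropy H = −Σ p log₂ p ≈ 2.5940 bits.
Huffman merges: 3/50+2/25→7/50; 9/100+3/25→21/100; 13/100+7/50→27/100; 21/100+21/100→21/50; 27/100+31/100→29/50; 21/50+29/50→1. L = 131/50 ≈ 2.6200.
Efficiency = H/L = 2.5940/2.6200 = 99.0%.

99.0%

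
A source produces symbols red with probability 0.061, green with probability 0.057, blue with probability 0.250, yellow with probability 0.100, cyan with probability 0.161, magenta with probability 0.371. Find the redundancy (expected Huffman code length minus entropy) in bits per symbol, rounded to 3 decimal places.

0.067 bits

Entropy H = −Σ p log₂ p ≈ 2.2688 bits.
Huffman merges: 57/1000+61/1000→59/500; 1/10+59/500→109/500; 161/1000+109/500→379/1000; 1/4+371/1000→621/1000; 379/1000+621/1000→1. L = 292/125 ≈ 2.3360.
L − H = 2.3360 − 2.2688 = 0.067 bits.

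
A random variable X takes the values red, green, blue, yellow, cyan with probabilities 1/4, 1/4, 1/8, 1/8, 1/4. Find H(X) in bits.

Each probability is a power of 1/2, so log₂(1/p) is an integer.
H = Σ p·log₂(1/p) = 1/4·2 + 1/4·2 + 1/8·3 + 1/8·3 + 1/4·2 = 2.25 bits.

2.25 bits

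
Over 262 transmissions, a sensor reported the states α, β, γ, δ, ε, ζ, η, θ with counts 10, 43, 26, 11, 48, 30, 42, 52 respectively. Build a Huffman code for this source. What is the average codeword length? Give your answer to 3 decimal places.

2.878 bits/symbol

Probabilities are the counts divided by 262.
Repeatedly combine the two least-probable nodes; the expected code length is the sum of the merged weights.
merge 5/131 + 11/262 → 21/262
merge 21/262 + 13/131 → 47/262
merge 15/131 + 21/131 → 36/131
merge 43/262 + 47/262 → 45/131
merge 24/131 + 26/131 → 50/131
merge 36/131 + 45/131 → 81/131
merge 50/131 + 81/131 → 1
L = 21/262 + 47/262 + 36/131 + 45/131 + 50/131 + 81/131 + 1 = 377/131 ≈ 2.878 bits/symbol.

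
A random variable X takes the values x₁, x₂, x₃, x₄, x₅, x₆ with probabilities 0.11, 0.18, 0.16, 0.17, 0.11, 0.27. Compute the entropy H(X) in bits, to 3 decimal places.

H = −Σ pᵢ log₂ pᵢ.
−0.11·log₂(0.11) = 0.3503
−0.18·log₂(0.18) = 0.4453
−0.16·log₂(0.16) = 0.4230
−0.17·log₂(0.17) = 0.4346
−0.11·log₂(0.11) = 0.3503
−0.27·log₂(0.27) = 0.5100
Sum ≈ 2.5135 → 2.514 bits.

2.514 bits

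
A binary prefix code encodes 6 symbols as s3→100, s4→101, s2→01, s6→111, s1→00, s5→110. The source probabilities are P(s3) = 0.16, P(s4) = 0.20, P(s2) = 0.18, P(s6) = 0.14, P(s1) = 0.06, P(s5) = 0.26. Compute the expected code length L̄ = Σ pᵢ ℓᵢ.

2.76 bits/symbol

L̄ = Σ pᵢ·ℓᵢ = 0.16·3 + 0.20·3 + 0.18·2 + 0.14·3 + 0.06·2 + 0.26·3 = 2.76 bits/symbol.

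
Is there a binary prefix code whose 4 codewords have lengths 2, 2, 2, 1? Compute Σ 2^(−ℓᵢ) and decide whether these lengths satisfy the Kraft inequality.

1.25; no

With common denominator 2^2 = 4: Σ 2^(−ℓᵢ) = 1/4 + 1/4 + 1/4 + 2/4 = 5/4 = 1.25.
Kraft's inequality requires Σ ≤ 1; here Σ = 1.25 > 1, so no such prefix code exists.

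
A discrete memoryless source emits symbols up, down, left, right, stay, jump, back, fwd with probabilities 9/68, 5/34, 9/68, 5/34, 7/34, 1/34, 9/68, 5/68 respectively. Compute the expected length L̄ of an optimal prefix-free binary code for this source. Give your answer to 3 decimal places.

2.897 bits/symbol

Repeatedly combine the two least-probable nodes; the expected code length is the sum of the merged weights.
merge 1/34 + 5/68 → 7/68
merge 7/68 + 9/68 → 4/17
merge 9/68 + 9/68 → 9/34
merge 5/34 + 5/34 → 5/17
merge 7/34 + 4/17 → 15/34
merge 9/34 + 5/17 → 19/34
merge 15/34 + 19/34 → 1
L = 7/68 + 4/17 + 9/34 + 5/17 + 15/34 + 19/34 + 1 = 197/68 ≈ 2.897 bits/symbol.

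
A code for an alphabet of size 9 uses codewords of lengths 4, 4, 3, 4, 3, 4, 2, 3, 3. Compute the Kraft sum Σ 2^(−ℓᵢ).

1

With common denominator 2^4 = 16: Σ 2^(−ℓᵢ) = 1/16 + 1/16 + 2/16 + 1/16 + 2/16 + 1/16 + 4/16 + 2/16 + 2/16 = 16/16 = 1.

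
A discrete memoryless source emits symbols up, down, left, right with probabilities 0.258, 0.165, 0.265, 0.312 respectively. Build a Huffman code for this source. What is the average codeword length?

Repeatedly combine the two least-probable nodes; the expected code length is the sum of the merged weights.
merge 33/200 + 129/500 → 423/1000
merge 53/200 + 39/125 → 577/1000
merge 423/1000 + 577/1000 → 1
L = 423/1000 + 577/1000 + 1 = 2 bits/symbol.

2 bits/symbol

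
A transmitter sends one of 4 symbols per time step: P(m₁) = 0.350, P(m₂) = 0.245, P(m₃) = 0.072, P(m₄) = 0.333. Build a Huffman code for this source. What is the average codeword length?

Repeatedly combine the two least-probable nodes; the expected code length is the sum of the merged weights.
merge 9/125 + 49/200 → 317/1000
merge 317/1000 + 333/1000 → 13/20
merge 7/20 + 13/20 → 1
L = 317/1000 + 13/20 + 1 = 1967/1000 = 1.967 bits/symbol.

1.967 bits/symbol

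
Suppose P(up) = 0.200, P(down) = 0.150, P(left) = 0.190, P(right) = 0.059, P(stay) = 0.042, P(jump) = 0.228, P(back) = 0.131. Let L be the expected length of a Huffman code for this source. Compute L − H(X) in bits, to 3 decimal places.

0.039 bits

Entropy H = −Σ p log₂ p ≈ 2.6336 bits.
Huffman merges: 21/500+59/1000→101/1000; 101/1000+131/1000→29/125; 3/20+19/100→17/50; 1/5+57/250→107/250; 29/125+17/50→143/250; 107/250+143/250→1. L = 2673/1000 ≈ 2.6730.
L − H = 2.6730 − 2.6336 = 0.039 bits.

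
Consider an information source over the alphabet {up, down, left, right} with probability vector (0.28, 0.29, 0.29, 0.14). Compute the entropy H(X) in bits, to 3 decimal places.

1.947 bits

H = −Σ pᵢ log₂ pᵢ.
−0.28·log₂(0.28) = 0.5142
−0.29·log₂(0.29) = 0.5179
−0.29·log₂(0.29) = 0.5179
−0.14·log₂(0.14) = 0.3971
Sum ≈ 1.9471 → 1.947 bits.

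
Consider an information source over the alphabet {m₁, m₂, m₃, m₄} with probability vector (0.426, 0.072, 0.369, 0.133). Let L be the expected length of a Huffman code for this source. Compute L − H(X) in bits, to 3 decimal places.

0.063 bits

Entropy H = −Σ p log₂ p ≈ 1.7156 bits.
Huffman merges: 9/125+133/1000→41/200; 41/200+369/1000→287/500; 213/500+287/500→1. L = 1779/1000 ≈ 1.7790.
L − H = 1.7790 − 1.7156 = 0.063 bits.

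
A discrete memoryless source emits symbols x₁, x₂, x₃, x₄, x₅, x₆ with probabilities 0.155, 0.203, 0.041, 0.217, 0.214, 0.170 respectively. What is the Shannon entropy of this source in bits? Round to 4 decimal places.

2.4617 bits

H = −Σ pᵢ log₂ pᵢ.
−0.155·log₂(0.155) = 0.4169
−0.203·log₂(0.203) = 0.4670
−0.041·log₂(0.041) = 0.1889
−0.217·log₂(0.217) = 0.4783
−0.214·log₂(0.214) = 0.4760
−0.170·log₂(0.170) = 0.4346
Sum ≈ 2.4617 → 2.4617 bits.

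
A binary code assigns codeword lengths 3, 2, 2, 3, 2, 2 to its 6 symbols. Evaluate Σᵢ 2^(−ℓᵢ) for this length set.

1.25

With common denominator 2^3 = 8: Σ 2^(−ℓᵢ) = 1/8 + 2/8 + 2/8 + 1/8 + 2/8 + 2/8 = 10/8 = 1.25.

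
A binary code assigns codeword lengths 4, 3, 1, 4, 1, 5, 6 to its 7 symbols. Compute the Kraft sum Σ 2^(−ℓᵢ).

With common denominator 2^6 = 64: Σ 2^(−ℓᵢ) = 4/64 + 8/64 + 32/64 + 4/64 + 32/64 + 2/64 + 1/64 = 83/64 = 1.296875.

1.296875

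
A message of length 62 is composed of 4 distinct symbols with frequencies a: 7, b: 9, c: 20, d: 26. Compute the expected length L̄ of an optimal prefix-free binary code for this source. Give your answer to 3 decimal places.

1.839 bits/symbol

Probabilities are the counts divided by 62.
Repeatedly combine the two least-probable nodes; the expected code length is the sum of the merged weights.
merge 7/62 + 9/62 → 8/31
merge 8/31 + 10/31 → 18/31
merge 13/31 + 18/31 → 1
L = 8/31 + 18/31 + 1 = 57/31 ≈ 1.839 bits/symbol.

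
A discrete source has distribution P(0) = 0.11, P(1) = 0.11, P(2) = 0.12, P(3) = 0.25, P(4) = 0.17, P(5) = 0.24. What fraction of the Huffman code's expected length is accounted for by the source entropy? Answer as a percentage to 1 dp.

Entropy H = −Σ p log₂ p ≈ 2.4964 bits.
Huffman merges: 11/100+11/100→11/50; 3/25+17/100→29/100; 11/50+6/25→23/50; 1/4+29/100→27/50; 23/50+27/50→1. L = 251/100 ≈ 2.5100.
Efficiency = H/L = 2.4964/2.5100 = 99.5%.

99.5%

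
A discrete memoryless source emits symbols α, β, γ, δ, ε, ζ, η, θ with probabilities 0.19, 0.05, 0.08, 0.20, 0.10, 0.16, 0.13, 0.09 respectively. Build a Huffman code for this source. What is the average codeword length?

Repeatedly combine the two least-probable nodes; the expected code length is the sum of the merged weights.
merge 1/20 + 2/25 → 13/100
merge 9/100 + 1/10 → 19/100
merge 13/100 + 13/100 → 13/50
merge 4/25 + 19/100 → 7/20
merge 19/100 + 1/5 → 39/100
merge 13/50 + 7/20 → 61/100
merge 39/100 + 61/100 → 1
L = 13/100 + 19/100 + 13/50 + 7/20 + 39/100 + 61/100 + 1 = 293/100 = 2.93 bits/symbol.

2.93 bits/symbol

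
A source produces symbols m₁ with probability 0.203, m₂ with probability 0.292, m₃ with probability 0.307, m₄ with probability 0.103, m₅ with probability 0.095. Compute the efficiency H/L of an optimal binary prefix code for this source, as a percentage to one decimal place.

98.7%

Entropy H = −Σ p log₂ p ≈ 2.1690 bits.
Huffman merges: 19/200+103/1000→99/500; 99/500+203/1000→401/1000; 73/250+307/1000→599/1000; 401/1000+599/1000→1. L = 1099/500 ≈ 2.1980.
Efficiency = H/L = 2.1690/2.1980 = 98.7%.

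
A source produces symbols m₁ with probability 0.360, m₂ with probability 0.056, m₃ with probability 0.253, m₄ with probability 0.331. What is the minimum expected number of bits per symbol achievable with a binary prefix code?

Repeatedly combine the two least-probable nodes; the expected code length is the sum of the merged weights.
merge 7/125 + 253/1000 → 309/1000
merge 309/1000 + 331/1000 → 16/25
merge 9/25 + 16/25 → 1
L = 309/1000 + 16/25 + 1 = 1949/1000 = 1.949 bits/symbol.

1.949 bits/symbol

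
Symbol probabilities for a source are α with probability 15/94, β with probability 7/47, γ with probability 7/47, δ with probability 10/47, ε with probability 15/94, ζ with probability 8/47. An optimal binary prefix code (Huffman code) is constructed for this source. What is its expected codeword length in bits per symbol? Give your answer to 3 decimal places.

Repeatedly combine the two least-probable nodes; the expected code length is the sum of the merged weights.
merge 7/47 + 7/47 → 14/47
merge 15/94 + 15/94 → 15/47
merge 8/47 + 10/47 → 18/47
merge 14/47 + 15/47 → 29/47
merge 18/47 + 29/47 → 1
L = 14/47 + 15/47 + 18/47 + 29/47 + 1 = 123/47 ≈ 2.617 bits/symbol.

2.617 bits/symbol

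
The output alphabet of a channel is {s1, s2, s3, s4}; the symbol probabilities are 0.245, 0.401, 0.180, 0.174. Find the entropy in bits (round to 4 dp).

1.9101 bits

H = −Σ pᵢ log₂ pᵢ.
−0.245·log₂(0.245) = 0.4971
−0.401·log₂(0.401) = 0.5286
−0.180·log₂(0.180) = 0.4453
−0.174·log₂(0.174) = 0.4390
Sum ≈ 1.9101 → 1.9101 bits.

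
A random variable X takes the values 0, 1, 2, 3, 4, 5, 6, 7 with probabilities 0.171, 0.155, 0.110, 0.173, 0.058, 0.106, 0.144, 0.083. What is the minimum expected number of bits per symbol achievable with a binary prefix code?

2.968 bits/symbol

Repeatedly combine the two least-probable nodes; the expected code length is the sum of the merged weights.
merge 29/500 + 83/1000 → 141/1000
merge 53/500 + 11/100 → 27/125
merge 141/1000 + 18/125 → 57/200
merge 31/200 + 171/1000 → 163/500
merge 173/1000 + 27/125 → 389/1000
merge 57/200 + 163/500 → 611/1000
merge 389/1000 + 611/1000 → 1
L = 141/1000 + 27/125 + 57/200 + 163/500 + 389/1000 + 611/1000 + 1 = 371/125 = 2.968 bits/symbol.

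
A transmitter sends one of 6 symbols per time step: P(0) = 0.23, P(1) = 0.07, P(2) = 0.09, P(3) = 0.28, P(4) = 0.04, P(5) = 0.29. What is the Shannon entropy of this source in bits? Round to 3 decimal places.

2.287 bits

H = −Σ pᵢ log₂ pᵢ.
−0.23·log₂(0.23) = 0.4877
−0.07·log₂(0.07) = 0.2686
−0.09·log₂(0.09) = 0.3127
−0.28·log₂(0.28) = 0.5142
−0.04·log₂(0.04) = 0.1858
−0.29·log₂(0.29) = 0.5179
Sum ≈ 2.2868 → 2.287 bits.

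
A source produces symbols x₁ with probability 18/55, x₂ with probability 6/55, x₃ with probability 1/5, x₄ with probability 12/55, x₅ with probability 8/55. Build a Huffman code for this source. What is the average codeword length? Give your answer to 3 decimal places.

2.255 bits/symbol

Repeatedly combine the two least-probable nodes; the expected code length is the sum of the merged weights.
merge 6/55 + 8/55 → 14/55
merge 1/5 + 12/55 → 23/55
merge 14/55 + 18/55 → 32/55
merge 23/55 + 32/55 → 1
L = 14/55 + 23/55 + 32/55 + 1 = 124/55 ≈ 2.255 bits/symbol.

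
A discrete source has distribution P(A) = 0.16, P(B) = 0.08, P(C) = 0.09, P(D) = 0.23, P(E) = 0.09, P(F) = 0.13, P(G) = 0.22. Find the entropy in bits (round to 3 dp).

2.691 bits

H = −Σ pᵢ log₂ pᵢ.
−0.16·log₂(0.16) = 0.4230
−0.08·log₂(0.08) = 0.2915
−0.09·log₂(0.09) = 0.3127
−0.23·log₂(0.23) = 0.4877
−0.09·log₂(0.09) = 0.3127
−0.13·log₂(0.13) = 0.3826
−0.22·log₂(0.22) = 0.4806
Sum ≈ 2.6907 → 2.691 bits.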